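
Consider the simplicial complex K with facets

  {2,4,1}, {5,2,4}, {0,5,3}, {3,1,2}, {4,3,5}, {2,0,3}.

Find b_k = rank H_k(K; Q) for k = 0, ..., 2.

We work with the vertex ordering 0 < 1 < 2 < 3 < 4 < 5. The simplices of K, each written with vertices in increasing order, are:

  0-simplices (6): [0], [1], [2], [3], [4], [5]
  1-simplices (12): [0,2], [0,3], [0,5], [1,2], [1,3], [1,4], [2,3], [2,4], [2,5], [3,4], [3,5], [4,5]
  2-simplices (6): [0,2,3], [0,3,5], [1,2,3], [1,2,4], [2,4,5], [3,4,5]

Hence C_0 ≅ Z^6, C_1 ≅ Z^12, C_2 ≅ Z^6.

∂_1: C_1 → C_0 is given by ∂[p,q] = [q] − [p].
This gives a 6×12 integer matrix of rank 5; reducing to Smith normal form yields diagonal entries (1,1,1,1,1).

∂_2: C_2 → C_1 acts by ∂[p,q,r] = [q,r] − [p,r] + [p,q]. For instance
  ∂[2,4,5] = [4,5] − [2,5] + [2,4],
  ∂[1,2,3] = [2,3] − [1,3] + [1,2].
As a 12×6 matrix over Z this has rank 6, with invariant factors (1,1,1,1,1,1).

From H_k ≅ ker(∂_k) / im(∂_{k+1}) we obtain:

  H_0: rank C_0 − rank ∂_1 = 6 − 5 = 1, and the invariant factors of ∂_1 are all 1, so H_0 ≅ Z.
  H_1: rank ker ∂_1 − rank ∂_2 = (12 − 5) − 6 = 1, and the invariant factors of ∂_2 are all 1, so H_1 ≅ Z.
  H_2: rank ker ∂_2 − rank ∂_3 = (6 − 6) − 0 = 0, and there is no ∂_3, so H_2 ≅ 0.

(K is a triangulation of the cylinder S^1 x I.)

Hence the Betti numbers are b_0 = 1, b_1 = 1, b_2 = 0.

b_0 = 1, b_1 = 1, b_2 = 0.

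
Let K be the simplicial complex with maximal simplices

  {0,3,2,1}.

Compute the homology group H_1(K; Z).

H_1 = 0.

Take the total order 0 < 1 < 2 < 3 on the vertex set. Then K (dimension 3) consists of the simplices:

  0-simplices (4): [0], [1], [2], [3]
  1-simplices (6): [0,1], [0,2], [0,3], [1,2], [1,3], [2,3]
  2-simplices (4): [0,1,2], [0,1,3], [0,2,3], [1,2,3]
  3-simplices (1): [0,1,2,3]

giving chain groups C_0 ≅ Z^4, C_1 ≅ Z^6, C_2 ≅ Z^4, C_3 ≅ Z^1.

The boundary map ∂_1: C_1 → C_0 is given by ∂[p,q] = [q] − [p]. For instance
  ∂[1,3] = [3] − [1].
The resulting 4×6 matrix has rank 3, and its Smith normal form has invariant factors (1,1,1).

Boundary ∂_2: C_2 → C_1 maps a triangle to the signed sum of its edges. For instance
  ∂[0,1,2] = [1,2] − [0,2] + [0,1],
  ∂[0,1,3] = [1,3] − [0,3] + [0,1].
The resulting 6×4 matrix has rank 3, and its Smith normal form has invariant factors (1,1,1).

The boundary map ∂_3: C_3 → C_2 sends each 3-simplex σ to the alternating sum Σ_i (−1)^i (σ with its i-th vertex removed). For instance
  ∂[0,1,2,3] = [1,2,3] − [0,2,3] + [0,1,3] − [0,1,2].
The 4×1 boundary matrix has rank 1 and Smith normal form diag(1).

Reading off H_k = ker ∂_k / im ∂_{k+1}:

  H_1: rank ker ∂_1 − rank ∂_2 = (6 − 3) − 3 = 0, and the invariant factors of ∂_2 are all 1, so H_1 = 0.

(K is a triangulation of the 3-simplex.)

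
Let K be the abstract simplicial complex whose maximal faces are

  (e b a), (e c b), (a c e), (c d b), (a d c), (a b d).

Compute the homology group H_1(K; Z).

H_1 = 0.

We work with the vertex ordering a < b < c < d < e. The simplices of K, each written with vertices in increasing order, are:

  0-simplices (5): a, b, c, d, e
  1-simplices (9): ab, ac, ad, ae, bc, bd, be, cd, ce
  2-simplices (6): abd, abe, acd, ace, bcd, bce

Hence C_0 ≅ Z^5, C_1 ≅ Z^9, C_2 ≅ Z^6.

∂_1: C_1 → C_0 is given by ∂[p,q] = [q] − [p].
The 5×9 boundary matrix has rank 4 and Smith normal form diag(1,1,1,1).

The boundary map ∂_2: C_2 → C_1 maps a triangle to the signed sum of its edges. For instance
  ∂bce = ce − be + bc,
  ∂ace = ce − ae + ac.
The resulting 9×6 matrix has rank 5, and its Smith normal form has invariant factors (1,1,1,1,1).

Now H_k = ker ∂_k / im ∂_{k+1}, so:

  H_1: rank ker ∂_1 − rank ∂_2 = (9 − 4) − 5 = 0, and the invariant factors of ∂_2 are all 1, so H_1 ≅ 0.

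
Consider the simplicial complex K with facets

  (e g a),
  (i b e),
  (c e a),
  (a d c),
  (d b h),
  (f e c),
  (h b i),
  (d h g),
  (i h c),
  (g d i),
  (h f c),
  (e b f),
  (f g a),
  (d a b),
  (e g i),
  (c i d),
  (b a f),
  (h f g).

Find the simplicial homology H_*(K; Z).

We work with the vertex ordering a < b < c < d < e < f < g < h < i. The simplices of K, each written with vertices in increasing order, are:

  0-simplices (9): a, b, c, d, e, f, g, h, i
  1-simplices (27): ab, ac, ad, ae, af, ag, bd, be, bf, bh, bi, cd, ce, cf, ch, ci, dg, dh, di, ef, eg, ei, fg, fh, gh, gi, hi
  2-simplices (18): abd, abf, acd, ace, aeg, afg, bdh, bef, bei, bhi, cdi, cef, cfh, chi, dgh, dgi, egi, fgh

so the chain groups are C_0 ≅ Z^9, C_1 ≅ Z^27, C_2 ≅ Z^18.

The boundary map ∂_1: C_1 → C_0 maps an edge to its endpoints' difference, ∂[p,q] = q − p. For instance
  ∂cd = d − c.
The 9×27 boundary matrix has rank 8 and Smith normal form diag(1,1,1,1,1,1,1,1).

Boundary ∂_2: C_2 → C_1 sends each 2-simplex [p,q,r] to [q,r] − [p,r] + [p,q]. For instance
  ∂bei = ei − bi + be,
  ∂fgh = gh − fh + fg.
The 27×18 boundary matrix has rank 18 and Smith normal form diag(1,1,1,1,1,1,1,1,1,1,1,1,1,1,1,1,1,2).

Reading off H_k = ker ∂_k / im ∂_{k+1}:

  H_0: rank C_0 − rank ∂_1 = 9 − 8 = 1, and the invariant factors of ∂_1 are all 1, so H_0 = Z.
  H_1: rank ker ∂_1 − rank ∂_2 = (27 − 8) − 18 = 1, and ∂_2 has invariant factor 2 > 1, so H_1 = Z × Z/2.
  H_2: rank ker ∂_2 − rank ∂_3 = (18 − 18) − 0 = 0, and there is no ∂_3, so H_2 = 0.

(K is a triangulation of the Klein bottle.)

H_0 ≅ Z,  H_1 ≅ Z × Z/2,  H_2 = 0.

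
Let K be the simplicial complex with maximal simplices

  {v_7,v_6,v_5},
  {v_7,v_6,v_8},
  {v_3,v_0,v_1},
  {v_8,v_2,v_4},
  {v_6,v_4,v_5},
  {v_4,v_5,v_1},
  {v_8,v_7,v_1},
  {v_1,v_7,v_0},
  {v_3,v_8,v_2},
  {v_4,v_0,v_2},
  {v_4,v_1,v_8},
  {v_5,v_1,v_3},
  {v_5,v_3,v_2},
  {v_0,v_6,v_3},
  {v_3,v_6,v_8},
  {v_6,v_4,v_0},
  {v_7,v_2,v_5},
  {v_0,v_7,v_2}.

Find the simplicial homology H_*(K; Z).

Order the vertices as v_0 < v_1 < v_2 < v_3 < v_4 < v_5 < v_6 < v_7 < v_8. Listing each simplex with vertices in this order, K has dimension 2 with simplices:

  0-simplices (9): [v_0], [v_1], [v_2], [v_3], [v_4], [v_5], [v_6], [v_7], [v_8]
  1-simplices (27): (27 of them)
  2-simplices (18): (18 of them)

Hence C_0 ≅ Z^9, C_1 ≅ Z^27, C_2 ≅ Z^18.

Boundary ∂_1: C_1 → C_0 maps an edge to its endpoints' difference, ∂[p,q] = q − p. For instance
  ∂[v_2,v_4] = [v_4] − [v_2].
The 9×27 boundary matrix has rank 8 and Smith normal form diag(1,1,1,1,1,1,1,1).

The boundary map ∂_2: C_2 → C_1 sends each 2-simplex [p,q,r] to [q,r] − [p,r] + [p,q]. For instance
  ∂[v_0,v_1,v_7] = [v_1,v_7] − [v_0,v_7] + [v_0,v_1],
  ∂[v_2,v_5,v_7] = [v_5,v_7] − [v_2,v_7] + [v_2,v_5].
The resulting 27×18 matrix has rank 17, and its Smith normal form has invariant factors (1,1,1,1,1,1,1,1,1,1,1,1,1,1,1,1,1).

Reading off H_k = ker ∂_k / im ∂_{k+1}:

  H_0: rank C_0 − rank ∂_1 = 9 − 8 = 1, and the invariant factors of ∂_1 are all 1, so H_0 ≅ Z.
  H_1: rank ker ∂_1 − rank ∂_2 = (27 − 8) − 17 = 2, and the invariant factors of ∂_2 are all 1, so H_1 ≅ Z^2.
  H_2: rank ker ∂_2 − rank ∂_3 = (18 − 17) − 0 = 1, and there is no ∂_3, so H_2 ≅ Z.

As a check, the Euler characteristic is 9 − 27 + 18 = 0, which agrees with 1 − 2 + 1 = 0.

H_0 ≅ Z,  H_1 ≅ Z^2,  H_2 ≅ Z.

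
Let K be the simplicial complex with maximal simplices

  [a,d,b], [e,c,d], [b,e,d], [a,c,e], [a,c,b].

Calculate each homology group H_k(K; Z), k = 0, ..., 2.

Fix the vertex order a < b < c < d < e and write every simplex with vertices in increasing order. Then dim K = 2 and the simplices of K are:

  0-simplices (5): a, b, c, d, e
  1-simplices (10): ab, ac, ad, ae, bc, bd, be, cd, ce, de
  2-simplices (5): abc, abd, ace, bde, cde

giving chain groups C_0 ≅ Z^5, C_1 ≅ Z^10, C_2 ≅ Z^5.

∂_1: C_1 → C_0 sends each edge [p,q] (with p < q) to q − p.
This gives a 5×10 integer matrix of rank 4; reducing to Smith normal form yields diagonal entries (1,1,1,1).

∂_2: C_2 → C_1 sends each 2-simplex [p,q,r] to [q,r] − [p,r] + [p,q]. For instance
  ∂abd = bd − ad + ab,
  ∂bde = de − be + bd.
The 10×5 boundary matrix has rank 5 and Smith normal form diag(1,1,1,1,1).

Reading off H_k = ker ∂_k / im ∂_{k+1}:

  H_0: rank C_0 − rank ∂_1 = 5 − 4 = 1, and the invariant factors of ∂_1 are all 1, so H_0 ≅ Z.
  H_1: rank ker ∂_1 − rank ∂_2 = (10 − 4) − 5 = 1, and the invariant factors of ∂_2 are all 1, so H_1 ≅ Z.
  H_2: rank ker ∂_2 − rank ∂_3 = (5 − 5) − 0 = 0, and there is no ∂_3, so H_2 ≅ 0.

H_0 ≅ Z,  H_1 ≅ Z,  H_2 = 0.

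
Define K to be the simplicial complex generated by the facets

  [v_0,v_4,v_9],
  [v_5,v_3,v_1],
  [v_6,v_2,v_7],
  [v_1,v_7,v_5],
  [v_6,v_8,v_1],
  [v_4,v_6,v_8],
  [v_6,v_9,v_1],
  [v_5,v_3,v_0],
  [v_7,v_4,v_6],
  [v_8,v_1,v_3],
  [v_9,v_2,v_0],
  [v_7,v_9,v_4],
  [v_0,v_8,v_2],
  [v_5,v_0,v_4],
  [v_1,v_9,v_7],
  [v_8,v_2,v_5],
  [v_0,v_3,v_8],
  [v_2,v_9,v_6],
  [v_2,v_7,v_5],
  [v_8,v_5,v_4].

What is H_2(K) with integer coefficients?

H_2 ≅ 0.

Order the vertices as v_0 < v_1 < v_2 < v_3 < v_4 < v_5 < v_6 < v_7 < v_8 < v_9. Listing each simplex with vertices in this order, K has dimension 2 with simplices:

  0-simplices (10): [v_0], [v_1], [v_2], [v_3], [v_4], [v_5], [v_6], [v_7], [v_8], [v_9]
  1-simplices (30): (30 of them)
  2-simplices (20): (20 of them)

so the chain groups are C_0 ≅ Z^10, C_1 ≅ Z^30, C_2 ≅ Z^20.

The boundary map ∂_1: C_1 → C_0 is given by ∂[p,q] = [q] − [p]. For instance
  ∂[v_2,v_8] = [v_8] − [v_2].
The 10×30 boundary matrix has rank 9 and Smith normal form diag(1,1,1,1,1,1,1,1,1).

The boundary map ∂_2: C_2 → C_1 maps a triangle to the signed sum of its edges. For instance
  ∂[v_2,v_6,v_7] = [v_6,v_7] − [v_2,v_7] + [v_2,v_6],
  ∂[v_4,v_6,v_8] = [v_6,v_8] − [v_4,v_8] + [v_4,v_6].
As a 30×20 matrix over Z this has rank 20, with invariant factors (1,1,1,1,1,1,1,1,1,1,1,1,1,1,1,1,1,1,1,2).

From H_k ≅ ker(∂_k) / im(∂_{k+1}) we obtain:

  H_2: rank ker ∂_2 − rank ∂_3 = (20 − 20) − 0 = 0, and there is no ∂_3, so H_2 ≅ 0.

(K is a triangulation of the Klein bottle.)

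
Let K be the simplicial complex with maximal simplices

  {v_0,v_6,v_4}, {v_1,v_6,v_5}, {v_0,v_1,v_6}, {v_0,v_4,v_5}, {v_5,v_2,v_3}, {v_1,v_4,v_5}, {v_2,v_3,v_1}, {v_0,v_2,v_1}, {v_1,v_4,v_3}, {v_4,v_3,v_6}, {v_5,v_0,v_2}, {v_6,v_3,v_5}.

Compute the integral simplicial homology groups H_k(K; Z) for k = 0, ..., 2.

We work with the vertex ordering v_0 < v_1 < v_2 < v_3 < v_4 < v_5 < v_6. The simplices of K, each written with vertices in increasing order, are:

  0-simplices (7): [v_0], [v_1], [v_2], [v_3], [v_4], [v_5], [v_6]
  1-simplices (18): (18 of them)
  2-simplices (12): (12 of them)

giving chain groups C_0 ≅ Z^7, C_1 ≅ Z^18, C_2 ≅ Z^12.

∂_1: C_1 → C_0 maps an edge to its endpoints' difference, ∂[p,q] = q − p. For instance
  ∂[v_1,v_6] = [v_6] − [v_1].
As a 7×18 matrix over Z this has rank 6, with invariant factors (1,1,1,1,1,1).

∂_2: C_2 → C_1 sends each 2-simplex [p,q,r] to [q,r] − [p,r] + [p,q]. For instance
  ∂[v_1,v_2,v_3] = [v_2,v_3] − [v_1,v_3] + [v_1,v_2],
  ∂[v_3,v_5,v_6] = [v_5,v_6] − [v_3,v_6] + [v_3,v_5].
The 18×12 boundary matrix has rank 12 and Smith normal form diag(1,1,1,1,1,1,1,1,1,1,1,2).

Computing H_k = (kernel of ∂_k) / (image of ∂_{k+1}):

  H_0: rank C_0 − rank ∂_1 = 7 − 6 = 1, and the invariant factors of ∂_1 are all 1, so H_0 ≅ Z.
  H_1: rank ker ∂_1 − rank ∂_2 = (18 − 6) − 12 = 0, and ∂_2 has invariant factor 2 > 1, so H_1 ≅ Z_2.
  H_2: rank ker ∂_2 − rank ∂_3 = (12 − 12) − 0 = 0, and there is no ∂_3, so H_2 ≅ 0.

H_0 ≅ Z,  H_1 ≅ Z_2,  H_2 = 0.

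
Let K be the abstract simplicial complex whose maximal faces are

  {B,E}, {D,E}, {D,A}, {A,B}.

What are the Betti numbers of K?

Order the vertices as A < B < D < E. Listing each simplex with vertices in this order, K has dimension 1 with simplices:

  0-simplices (4): A, B, D, E
  1-simplices (4): AB, AD, BE, DE

Hence C_0 ≅ Z^4, C_1 ≅ Z^4.

Boundary ∂_1: C_1 → C_0 is given by ∂[p,q] = [q] − [p].
The resulting 4×4 matrix has rank 3, and its Smith normal form has invariant factors (1,1,1).

Computing H_k = (kernel of ∂_k) / (image of ∂_{k+1}):

  H_0: rank C_0 − rank ∂_1 = 4 − 3 = 1, and the invariant factors of ∂_1 are all 1, so H_0 ≅ Z.
  H_1: rank ker ∂_1 − rank ∂_2 = (4 − 3) − 0 = 1, and there is no ∂_2, so H_1 ≅ Z.

(K is a triangulation of the circle S^1.)

Hence the Betti numbers are b_0 = 1, b_1 = 1.

b_0 = 1, b_1 = 1.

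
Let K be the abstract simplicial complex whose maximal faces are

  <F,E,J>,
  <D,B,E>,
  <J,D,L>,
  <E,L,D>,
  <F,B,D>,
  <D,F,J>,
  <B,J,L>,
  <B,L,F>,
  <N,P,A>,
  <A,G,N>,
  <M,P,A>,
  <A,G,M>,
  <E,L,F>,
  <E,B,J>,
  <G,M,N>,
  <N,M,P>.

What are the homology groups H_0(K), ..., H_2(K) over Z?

H_0 = Z^2,  H_1 = Z_2,  H_2 = Z.

We work with the vertex ordering A < B < D < E < F < G < J < L < M < N < P. The simplices of K, each written with vertices in increasing order, are:

  0-simplices (11): A, B, D, E, F, G, J, L, M, N, P
  1-simplices (24): AG, AM, AN, AP, BD, BE, BF, BJ, BL, DE, DF, DJ, DL, EF, EJ, EL, FJ, FL, GM, GN, JL, MN, MP, NP
  2-simplices (16): AGM, AGN, AMP, ANP, BDE, BDF, BEJ, BFL, BJL, DEL, DFJ, DJL, EFJ, EFL, GMN, MNP

giving chain groups C_0 ≅ Z^11, C_1 ≅ Z^24, C_2 ≅ Z^16.

The boundary map ∂_1: C_1 → C_0 sends each edge [p,q] (with p < q) to q − p.
This gives a 11×24 integer matrix of rank 9; reducing to Smith normal form yields diagonal entries (1,1,1,1,1,1,1,1,1).

The boundary map ∂_2: C_2 → C_1 sends each 2-simplex [p,q,r] to [q,r] − [p,r] + [p,q]. For instance
  ∂BDF = DF − BF + BD,
  ∂AGM = GM − AM + AG.
The resulting 24×16 matrix has rank 15, and its Smith normal form has invariant factors (1,1,1,1,1,1,1,1,1,1,1,1,1,1,2).

Computing H_k = (kernel of ∂_k) / (image of ∂_{k+1}):

  H_0: rank C_0 − rank ∂_1 = 11 − 9 = 2, and the invariant factors of ∂_1 are all 1, so H_0 = Z^2.
  H_1: rank ker ∂_1 − rank ∂_2 = (24 − 9) − 15 = 0, and ∂_2 has invariant factor 2 > 1, so H_1 = Z_2.
  H_2: rank ker ∂_2 − rank ∂_3 = (16 − 15) − 0 = 1, and there is no ∂_3, so H_2 = Z.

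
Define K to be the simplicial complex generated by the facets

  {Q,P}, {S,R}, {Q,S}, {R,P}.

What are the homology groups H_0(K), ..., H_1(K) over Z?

H_0 ≅ Z,  H_1 ≅ Z.

We work with the vertex ordering P < Q < R < S. The simplices of K, each written with vertices in increasing order, are:

  0-simplices (4): P, Q, R, S
  1-simplices (4): PQ, PR, QS, RS

so the chain groups are C_0 ≅ Z^4, C_1 ≅ Z^4.

Boundary ∂_1: C_1 → C_0 maps an edge to its endpoints' difference, ∂[p,q] = q − p. For instance
  ∂QS = S − Q.
This gives a 4×4 integer matrix of rank 3; reducing to Smith normal form yields diagonal entries (1,1,1).

Computing H_k = (kernel of ∂_k) / (image of ∂_{k+1}):

  H_0: rank C_0 − rank ∂_1 = 4 − 3 = 1, and the invariant factors of ∂_1 are all 1, so H_0 = Z.
  H_1: rank ker ∂_1 − rank ∂_2 = (4 − 3) − 0 = 1, and there is no ∂_2, so H_1 = Z.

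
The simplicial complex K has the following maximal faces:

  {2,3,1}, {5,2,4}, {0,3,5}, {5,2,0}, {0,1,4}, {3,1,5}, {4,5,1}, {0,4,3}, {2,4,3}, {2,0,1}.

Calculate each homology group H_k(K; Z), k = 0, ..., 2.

Order the vertices as 0 < 1 < 2 < 3 < 4 < 5. Listing each simplex with vertices in this order, K has dimension 2 with simplices:

  0-simplices (6): [0], [1], [2], [3], [4], [5]
  1-simplices (15): [0,1], [0,2], [0,3], [0,4], [0,5], [1,2], [1,3], [1,4], [1,5], [2,3], [2,4], [2,5], [3,4], [3,5], [4,5]
  2-simplices (10): [0,1,2], [0,1,4], [0,2,5], [0,3,4], [0,3,5], [1,2,3], [1,3,5], [1,4,5], [2,3,4], [2,4,5]

giving chain groups C_0 ≅ Z^6, C_1 ≅ Z^15, C_2 ≅ Z^10.

Boundary ∂_1: C_1 → C_0 is given by ∂[p,q] = [q] − [p].
This gives a 6×15 integer matrix of rank 5; reducing to Smith normal form yields diagonal entries (1,1,1,1,1).

The boundary map ∂_2: C_2 → C_1 acts by ∂[p,q,r] = [q,r] − [p,r] + [p,q]. For instance
  ∂[0,2,5] = [2,5] − [0,5] + [0,2],
  ∂[0,1,2] = [1,2] − [0,2] + [0,1].
As a 15×10 matrix over Z this has rank 10, with invariant factors (1,1,1,1,1,1,1,1,1,2).

Reading off H_k = ker ∂_k / im ∂_{k+1}:

  H_0: rank C_0 − rank ∂_1 = 6 − 5 = 1, and the invariant factors of ∂_1 are all 1, so H_0 = Z.
  H_1: rank ker ∂_1 − rank ∂_2 = (15 − 5) − 10 = 0, and ∂_2 has invariant factor 2 > 1, so H_1 = Z_2.
  H_2: rank ker ∂_2 − rank ∂_3 = (10 − 10) − 0 = 0, and there is no ∂_3, so H_2 = 0.

H_0 = Z,  H_1 = Z_2,  H_2 = 0.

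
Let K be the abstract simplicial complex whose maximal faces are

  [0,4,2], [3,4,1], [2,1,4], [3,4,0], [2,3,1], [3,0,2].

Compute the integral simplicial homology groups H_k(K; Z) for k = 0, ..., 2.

K has 5 vertices, 9 edges, 6 triangles.
rank ∂_0 = 0, rank ∂_1 = 4 ⇒ b_0 = 5 − 0 − 4 = 1; all invariant factors of ∂_1 are 1 so no torsion. So H_0 = Z.
rank ∂_1 = 4, rank ∂_2 = 5 ⇒ b_1 = 9 − 4 − 5 = 0; all invariant factors of ∂_2 are 1 so no torsion. So H_1 = 0.
rank ∂_2 = 5, rank ∂_3 = 0 ⇒ b_2 = 6 − 5 − 0 = 1. So H_2 = Z.

H_0 = Z,  H_1 = 0,  H_2 = Z.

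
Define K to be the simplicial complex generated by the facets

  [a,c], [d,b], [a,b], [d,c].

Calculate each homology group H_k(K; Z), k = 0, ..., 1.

H_0 = Z,  H_1 = Z.

Order the vertices as a < b < c < d. Listing each simplex with vertices in this order, K has dimension 1 with simplices:

  0-simplices (4): a, b, c, d
  1-simplices (4): ab, ac, bd, cd

giving chain groups C_0 ≅ Z^4, C_1 ≅ Z^4.

Boundary ∂_1: C_1 → C_0 sends each edge [p,q] (with p < q) to q − p. For instance
  ∂ab = b − a.
The 4×4 boundary matrix has rank 3 and Smith normal form diag(1,1,1).

Now H_k = ker ∂_k / im ∂_{k+1}, so:

  H_0: rank C_0 − rank ∂_1 = 4 − 3 = 1, and the invariant factors of ∂_1 are all 1, so H_0 = Z.
  H_1: rank ker ∂_1 − rank ∂_2 = (4 − 3) − 0 = 1, and there is no ∂_2, so H_1 = Z.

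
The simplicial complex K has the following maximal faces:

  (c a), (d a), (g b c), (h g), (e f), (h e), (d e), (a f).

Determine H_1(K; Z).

H_1 = Z^2.

Order the vertices as a < b < c < d < e < f < g < h. Listing each simplex with vertices in this order, K has dimension 2 with simplices:

  0-simplices (8): a, b, c, d, e, f, g, h
  1-simplices (10): ac, ad, af, bc, bg, cg, de, ef, eh, gh
  2-simplices (1): bcg

Hence C_0 ≅ Z^8, C_1 ≅ Z^10, C_2 ≅ Z^1.

The boundary map ∂_1: C_1 → C_0 is given by ∂[p,q] = [q] − [p].
This gives a 8×10 integer matrix of rank 7; reducing to Smith normal form yields diagonal entries (1,1,1,1,1,1,1).

The boundary map ∂_2: C_2 → C_1 acts by ∂[p,q,r] = [q,r] − [p,r] + [p,q]. For instance
  ∂bcg = cg − bg + bc.
As a 10×1 matrix over Z this has rank 1, with invariant factors (1).

Now H_k = ker ∂_k / im ∂_{k+1}, so:

  H_1: rank ker ∂_1 − rank ∂_2 = (10 − 7) − 1 = 2, and the invariant factors of ∂_2 are all 1, so H_1 ≅ Z^2.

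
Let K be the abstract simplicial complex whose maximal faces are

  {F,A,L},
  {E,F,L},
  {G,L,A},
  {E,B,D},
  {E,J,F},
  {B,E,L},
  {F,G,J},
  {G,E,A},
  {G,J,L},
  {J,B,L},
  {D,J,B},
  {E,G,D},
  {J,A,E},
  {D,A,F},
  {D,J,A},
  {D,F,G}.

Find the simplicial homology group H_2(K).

Fix the vertex order A < B < D < E < F < G < J < L and write every simplex with vertices in increasing order. Then dim K = 2 and the simplices of K are:

  0-simplices (8): A, B, D, E, F, G, J, L
  1-simplices (24): AD, AE, AF, AG, AJ, AL, BD, BE, BJ, BL, DE, DF, DG, DJ, EF, EG, EJ, EL, FG, FJ, FL, GJ, GL, JL
  2-simplices (16): ADF, ADJ, AEG, AEJ, AFL, AGL, BDE, BDJ, BEL, BJL, DEG, DFG, EFJ, EFL, FGJ, GJL

so the chain groups are C_0 ≅ Z^8, C_1 ≅ Z^24, C_2 ≅ Z^16.

∂_1: C_1 → C_0 maps an edge to its endpoints' difference, ∂[p,q] = q − p. For instance
  ∂BL = L − B.
This gives a 8×24 integer matrix of rank 7; reducing to Smith normal form yields diagonal entries (1,1,1,1,1,1,1).

Boundary ∂_2: C_2 → C_1 acts by ∂[p,q,r] = [q,r] − [p,r] + [p,q]. For instance
  ∂EFL = FL − EL + EF,
  ∂FGJ = GJ − FJ + FG.
The 24×16 boundary matrix has rank 15 and Smith normal form diag(1,1,1,1,1,1,1,1,1,1,1,1,1,1,1).

Now H_k = ker ∂_k / im ∂_{k+1}, so:

  H_2: rank ker ∂_2 − rank ∂_3 = (16 − 15) − 0 = 1, and there is no ∂_3, so H_2 ≅ Z.

(K is a triangulation of the torus T^2.)

H_2 ≅ Z.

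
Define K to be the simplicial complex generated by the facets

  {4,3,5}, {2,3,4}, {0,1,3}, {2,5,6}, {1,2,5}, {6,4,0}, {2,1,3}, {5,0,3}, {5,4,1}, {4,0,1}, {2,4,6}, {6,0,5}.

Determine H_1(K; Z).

K has 7 vertices, 18 edges, 12 triangles.
rank ∂_1 = 6, rank ∂_2 = 12 ⇒ b_1 = 18 − 6 − 12 = 0; ∂_2 has invariant factor(s) [2] giving torsion. So H_1 ≅ Z/2Z.

H_1 ≅ Z/2Z.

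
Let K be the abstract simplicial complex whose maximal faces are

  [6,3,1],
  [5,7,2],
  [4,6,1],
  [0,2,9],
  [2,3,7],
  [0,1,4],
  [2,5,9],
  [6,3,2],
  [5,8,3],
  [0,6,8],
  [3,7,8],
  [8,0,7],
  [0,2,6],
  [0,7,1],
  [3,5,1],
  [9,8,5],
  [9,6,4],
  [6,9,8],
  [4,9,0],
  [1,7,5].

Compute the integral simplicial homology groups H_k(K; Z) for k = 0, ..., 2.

H_0 = Z,  H_1 = Z ⊕ Z/2,  H_2 = 0.

Take the total order 0 < 1 < 2 < 3 < 4 < 5 < 6 < 7 < 8 < 9 on the vertex set. Then K (dimension 2) consists of the simplices:

  0-simplices (10): [0], [1], [2], [3], [4], [5], [6], [7], [8], [9]
  1-simplices (30): (30 of them)
  2-simplices (20): (20 of them)

giving chain groups C_0 ≅ Z^10, C_1 ≅ Z^30, C_2 ≅ Z^20.

Boundary ∂_1: C_1 → C_0 is given by ∂[p,q] = [q] − [p].
As a 10×30 matrix over Z this has rank 9, with invariant factors (1,1,1,1,1,1,1,1,1).

∂_2: C_2 → C_1 maps a triangle to the signed sum of its edges. For instance
  ∂[1,5,7] = [5,7] − [1,7] + [1,5],
  ∂[0,2,9] = [2,9] − [0,9] + [0,2].
This gives a 30×20 integer matrix of rank 20; reducing to Smith normal form yields diagonal entries (1,1,1,1,1,1,1,1,1,1,1,1,1,1,1,1,1,1,1,2).

Reading off H_k = ker ∂_k / im ∂_{k+1}:

  H_0: rank C_0 − rank ∂_1 = 10 − 9 = 1, and the invariant factors of ∂_1 are all 1, so H_0 = Z.
  H_1: rank ker ∂_1 − rank ∂_2 = (30 − 9) − 20 = 1, and ∂_2 has invariant factor 2 > 1, so H_1 = Z ⊕ Z/2.
  H_2: rank ker ∂_2 − rank ∂_3 = (20 − 20) − 0 = 0, and there is no ∂_3, so H_2 = 0.

As a check, the Euler characteristic is 10 − 30 + 20 = 0, which agrees with 1 − 1 + 0 = 0.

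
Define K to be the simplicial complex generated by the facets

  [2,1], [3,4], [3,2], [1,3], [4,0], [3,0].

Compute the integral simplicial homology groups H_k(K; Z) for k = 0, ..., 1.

H_0 ≅ Z,  H_1 ≅ Z^2.

Order the vertices as 0 < 1 < 2 < 3 < 4. Listing each simplex with vertices in this order, K has dimension 1 with simplices:

  0-simplices (5): [0], [1], [2], [3], [4]
  1-simplices (6): [0,3], [0,4], [1,2], [1,3], [2,3], [3,4]

so the chain groups are C_0 ≅ Z^5, C_1 ≅ Z^6.

The boundary map ∂_1: C_1 → C_0 is given by ∂[p,q] = [q] − [p]. For instance
  ∂[1,2] = [2] − [1].
This gives a 5×6 integer matrix of rank 4; reducing to Smith normal form yields diagonal entries (1,1,1,1).

Now H_k = ker ∂_k / im ∂_{k+1}, so:

  H_0: rank C_0 − rank ∂_1 = 5 − 4 = 1, and the invariant factors of ∂_1 are all 1, so H_0 = Z.
  H_1: rank ker ∂_1 − rank ∂_2 = (6 − 4) − 0 = 2, and there is no ∂_2, so H_1 = Z^2.

As a check, the Euler characteristic is 5 − 6 = -1, which agrees with 1 − 2 = -1.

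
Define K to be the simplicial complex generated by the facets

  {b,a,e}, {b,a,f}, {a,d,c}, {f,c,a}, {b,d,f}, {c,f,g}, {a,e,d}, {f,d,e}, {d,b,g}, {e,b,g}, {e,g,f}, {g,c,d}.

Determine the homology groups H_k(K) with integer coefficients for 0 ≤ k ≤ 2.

H_0 ≅ Z,  H_1 ≅ Z_2,  H_2 = 0.

Fix the vertex order a < b < c < d < e < f < g and write every simplex with vertices in increasing order. Then dim K = 2 and the simplices of K are:

  0-simplices (7): a, b, c, d, e, f, g
  1-simplices (18): ab, ac, ad, ae, af, bd, be, bf, bg, cd, cf, cg, de, df, dg, ef, eg, fg
  2-simplices (12): abe, abf, acd, acf, ade, bdf, bdg, beg, cdg, cfg, def, efg

Hence C_0 ≅ Z^7, C_1 ≅ Z^18, C_2 ≅ Z^12.

The boundary map ∂_1: C_1 → C_0 is given by ∂[p,q] = [q] − [p]. For instance
  ∂bd = d − b.
This gives a 7×18 integer matrix of rank 6; reducing to Smith normal form yields diagonal entries (1,1,1,1,1,1).

The boundary map ∂_2: C_2 → C_1 maps a triangle to the signed sum of its edges. For instance
  ∂bdg = dg − bg + bd,
  ∂acf = cf − af + ac.
The resulting 18×12 matrix has rank 12, and its Smith normal form has invariant factors (1,1,1,1,1,1,1,1,1,1,1,2).

Computing H_k = (kernel of ∂_k) / (image of ∂_{k+1}):

  H_0: rank C_0 − rank ∂_1 = 7 − 6 = 1, and the invariant factors of ∂_1 are all 1, so H_0 ≅ Z.
  H_1: rank ker ∂_1 − rank ∂_2 = (18 − 6) − 12 = 0, and ∂_2 has invariant factor 2 > 1, so H_1 ≅ Z_2.
  H_2: rank ker ∂_2 − rank ∂_3 = (12 − 12) − 0 = 0, and there is no ∂_3, so H_2 ≅ 0.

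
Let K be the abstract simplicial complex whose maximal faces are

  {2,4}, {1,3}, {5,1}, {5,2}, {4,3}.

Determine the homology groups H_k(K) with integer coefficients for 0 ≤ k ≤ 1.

H_0 = Z,  H_1 = Z.

We work with the vertex ordering 1 < 2 < 3 < 4 < 5. The simplices of K, each written with vertices in increasing order, are:

  0-simplices (5): [1], [2], [3], [4], [5]
  1-simplices (5): [1,3], [1,5], [2,4], [2,5], [3,4]

so the chain groups are C_0 ≅ Z^5, C_1 ≅ Z^5.

The boundary map ∂_1: C_1 → C_0 sends each edge [p,q] (with p < q) to q − p.
The resulting 5×5 matrix has rank 4, and its Smith normal form has invariant factors (1,1,1,1).

From H_k ≅ ker(∂_k) / im(∂_{k+1}) we obtain:

  H_0: rank C_0 − rank ∂_1 = 5 − 4 = 1, and the invariant factors of ∂_1 are all 1, so H_0 ≅ Z.
  H_1: rank ker ∂_1 − rank ∂_2 = (5 − 4) − 0 = 1, and there is no ∂_2, so H_1 ≅ Z.

As a check, the Euler characteristic is 5 − 5 = 0, which agrees with 1 − 1 = 0.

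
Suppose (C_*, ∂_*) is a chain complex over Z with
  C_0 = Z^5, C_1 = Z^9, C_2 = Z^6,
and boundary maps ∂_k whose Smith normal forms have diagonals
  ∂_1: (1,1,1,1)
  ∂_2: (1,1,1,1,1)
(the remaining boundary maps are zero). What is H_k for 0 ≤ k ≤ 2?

H_0 ≅ Z,  H_1 = 0,  H_2 ≅ Z.

H_0: b_0 = 5 − 0 − 4 = 1; torsion from ∂_1 factors > 1: none. So H_0 ≅ Z.
H_1: b_1 = 9 − 4 − 5 = 0; torsion from ∂_2 factors > 1: none. So H_1 ≅ 0.
H_2: b_2 = 6 − 5 − 0 = 1; torsion from ∂_3 factors > 1: none. So H_2 ≅ Z.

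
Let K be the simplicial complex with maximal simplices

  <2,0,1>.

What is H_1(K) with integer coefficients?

We work with the vertex ordering 0 < 1 < 2. The simplices of K, each written with vertices in increasing order, are:

  0-simplices (3): [0], [1], [2]
  1-simplices (3): [0,1], [0,2], [1,2]
  2-simplices (1): [0,1,2]

giving chain groups C_0 ≅ Z^3, C_1 ≅ Z^3, C_2 ≅ Z^1.

Boundary ∂_1: C_1 → C_0 is given by ∂[p,q] = [q] − [p]. For instance
  ∂[0,1] = [1] − [0].
As a 3×3 matrix over Z this has rank 2, with invariant factors (1,1).

Boundary ∂_2: C_2 → C_1 sends each 2-simplex [p,q,r] to [q,r] − [p,r] + [p,q]. For instance
  ∂[0,1,2] = [1,2] − [0,2] + [0,1].
As a 3×1 matrix over Z this has rank 1, with invariant factors (1).

Computing H_k = (kernel of ∂_k) / (image of ∂_{k+1}):

  H_1: rank ker ∂_1 − rank ∂_2 = (3 − 2) − 1 = 0, and the invariant factors of ∂_2 are all 1, so H_1 = 0.

(K is a triangulation of the 2-simplex.)

H_1 = 0.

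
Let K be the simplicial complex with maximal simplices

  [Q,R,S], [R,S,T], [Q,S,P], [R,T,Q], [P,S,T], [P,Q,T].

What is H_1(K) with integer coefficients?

Take the total order P < Q < R < S < T on the vertex set. Then K (dimension 2) consists of the simplices:

  0-simplices (5): P, Q, R, S, T
  1-simplices (9): PQ, PS, PT, QR, QS, QT, RS, RT, ST
  2-simplices (6): PQS, PQT, PST, QRS, QRT, RST

so the chain groups are C_0 ≅ Z^5, C_1 ≅ Z^9, C_2 ≅ Z^6.

∂_1: C_1 → C_0 sends each edge [p,q] (with p < q) to q − p. For instance
  ∂RS = S − R.
As a 5×9 matrix over Z this has rank 4, with invariant factors (1,1,1,1).

∂_2: C_2 → C_1 maps a triangle to the signed sum of its edges. For instance
  ∂PQT = QT − PT + PQ,
  ∂RST = ST − RT + RS.
The resulting 9×6 matrix has rank 5, and its Smith normal form has invariant factors (1,1,1,1,1).

Reading off H_k = ker ∂_k / im ∂_{k+1}:

  H_1: rank ker ∂_1 − rank ∂_2 = (9 − 4) − 5 = 0, and the invariant factors of ∂_2 are all 1, so H_1 = 0.

H_1 ≅ 0.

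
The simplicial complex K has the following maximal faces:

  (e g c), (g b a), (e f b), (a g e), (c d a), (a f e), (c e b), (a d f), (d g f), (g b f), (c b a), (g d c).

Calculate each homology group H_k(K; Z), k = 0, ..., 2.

Take the total order a < b < c < d < e < f < g on the vertex set. Then K (dimension 2) consists of the simplices:

  0-simplices (7): a, b, c, d, e, f, g
  1-simplices (18): ab, ac, ad, ae, af, ag, bc, be, bf, bg, cd, ce, cg, df, dg, ef, eg, fg
  2-simplices (12): abc, abg, acd, adf, aef, aeg, bce, bef, bfg, cdg, ceg, dfg

so the chain groups are C_0 ≅ Z^7, C_1 ≅ Z^18, C_2 ≅ Z^12.

The boundary map ∂_1: C_1 → C_0 sends each edge [p,q] (with p < q) to q − p. For instance
  ∂ae = e − a.
The resulting 7×18 matrix has rank 6, and its Smith normal form has invariant factors (1,1,1,1,1,1).

∂_2: C_2 → C_1 maps a triangle to the signed sum of its edges. For instance
  ∂aef = ef − af + ae,
  ∂bfg = fg − bg + bf.
This gives a 18×12 integer matrix of rank 12; reducing to Smith normal form yields diagonal entries (1,1,1,1,1,1,1,1,1,1,1,2).

Computing H_k = (kernel of ∂_k) / (image of ∂_{k+1}):

  H_0: rank C_0 − rank ∂_1 = 7 − 6 = 1, and the invariant factors of ∂_1 are all 1, so H_0 = Z.
  H_1: rank ker ∂_1 − rank ∂_2 = (18 − 6) − 12 = 0, and ∂_2 has invariant factor 2 > 1, so H_1 = Z/2.
  H_2: rank ker ∂_2 − rank ∂_3 = (12 − 12) − 0 = 0, and there is no ∂_3, so H_2 = 0.

As a check, the Euler characteristic is 7 − 18 + 12 = 1, which agrees with 1 − 0 + 0 = 1.

H_0 = Z,  H_1 = Z/2,  H_2 = 0.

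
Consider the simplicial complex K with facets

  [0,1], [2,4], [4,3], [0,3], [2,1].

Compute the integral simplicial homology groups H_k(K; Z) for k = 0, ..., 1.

H_0 ≅ Z,  H_1 ≅ Z.

We work with the vertex ordering 0 < 1 < 2 < 3 < 4. The simplices of K, each written with vertices in increasing order, are:

  0-simplices (5): [0], [1], [2], [3], [4]
  1-simplices (5): [0,1], [0,3], [1,2], [2,4], [3,4]

giving chain groups C_0 ≅ Z^5, C_1 ≅ Z^5.

Boundary ∂_1: C_1 → C_0 is given by ∂[p,q] = [q] − [p].
As a 5×5 matrix over Z this has rank 4, with invariant factors (1,1,1,1).

From H_k ≅ ker(∂_k) / im(∂_{k+1}) we obtain:

  H_0: rank C_0 − rank ∂_1 = 5 − 4 = 1, and the invariant factors of ∂_1 are all 1, so H_0 = Z.
  H_1: rank ker ∂_1 − rank ∂_2 = (5 − 4) − 0 = 1, and there is no ∂_2, so H_1 = Z.

As a check, the Euler characteristic is 5 − 5 = 0, which agrees with 1 − 1 = 0.
(K is a triangulation of the circle S^1.)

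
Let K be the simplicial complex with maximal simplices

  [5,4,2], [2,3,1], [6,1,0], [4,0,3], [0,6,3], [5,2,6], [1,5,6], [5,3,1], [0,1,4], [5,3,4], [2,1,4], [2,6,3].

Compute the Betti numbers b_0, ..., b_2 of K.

b_0 = 1, b_1 = 0, b_2 = 0.

Fix the vertex order 0 < 1 < 2 < 3 < 4 < 5 < 6 and write every simplex with vertices in increasing order. Then dim K = 2 and the simplices of K are:

  0-simplices (7): [0], [1], [2], [3], [4], [5], [6]
  1-simplices (18): [0,1], [0,3], [0,4], [0,6], [1,2], [1,3], [1,4], [1,5], [1,6], [2,3], [2,4], [2,5], [2,6], [3,4], [3,5], [3,6], [4,5], [5,6]
  2-simplices (12): [0,1,4], [0,1,6], [0,3,4], [0,3,6], [1,2,3], [1,2,4], [1,3,5], [1,5,6], [2,3,6], [2,4,5], [2,5,6], [3,4,5]

Hence C_0 ≅ Z^7, C_1 ≅ Z^18, C_2 ≅ Z^12.

The boundary map ∂_1: C_1 → C_0 is given by ∂[p,q] = [q] − [p].
The 7×18 boundary matrix has rank 6 and Smith normal form diag(1,1,1,1,1,1).

The boundary map ∂_2: C_2 → C_1 maps a triangle to the signed sum of its edges. For instance
  ∂[1,2,4] = [2,4] − [1,4] + [1,2],
  ∂[0,1,4] = [1,4] − [0,4] + [0,1].
The resulting 18×12 matrix has rank 12, and its Smith normal form has invariant factors (1,1,1,1,1,1,1,1,1,1,1,2).

Reading off H_k = ker ∂_k / im ∂_{k+1}:

  H_0: rank C_0 − rank ∂_1 = 7 − 6 = 1, and the invariant factors of ∂_1 are all 1, so H_0 = Z.
  H_1: rank ker ∂_1 − rank ∂_2 = (18 − 6) − 12 = 0, and ∂_2 has invariant factor 2 > 1, so H_1 = Z_2.
  H_2: rank ker ∂_2 − rank ∂_3 = (12 − 12) − 0 = 0, and there is no ∂_3, so H_2 = 0.

Hence the Betti numbers are b_0 = 1, b_1 = 0, b_2 = 0.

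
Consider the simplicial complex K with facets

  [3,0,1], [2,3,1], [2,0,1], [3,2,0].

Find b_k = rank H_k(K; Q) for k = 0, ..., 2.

b_0 = 1, b_1 = 0, b_2 = 1.

Take the total order 0 < 1 < 2 < 3 on the vertex set. Then K (dimension 2) consists of the simplices:

  0-simplices (4): [0], [1], [2], [3]
  1-simplices (6): [0,1], [0,2], [0,3], [1,2], [1,3], [2,3]
  2-simplices (4): [0,1,2], [0,1,3], [0,2,3], [1,2,3]

giving chain groups C_0 ≅ Z^4, C_1 ≅ Z^6, C_2 ≅ Z^4.

Boundary ∂_1: C_1 → C_0 is given by ∂[p,q] = [q] − [p]. For instance
  ∂[0,2] = [2] − [0].
This gives a 4×6 integer matrix of rank 3; reducing to Smith normal form yields diagonal entries (1,1,1).

∂_2: C_2 → C_1 sends each 2-simplex [p,q,r] to [q,r] − [p,r] + [p,q]. For instance
  ∂[0,1,3] = [1,3] − [0,3] + [0,1],
  ∂[1,2,3] = [2,3] − [1,3] + [1,2].
The 6×4 boundary matrix has rank 3 and Smith normal form diag(1,1,1).

Reading off H_k = ker ∂_k / im ∂_{k+1}:

  H_0: rank C_0 − rank ∂_1 = 4 − 3 = 1, and the invariant factors of ∂_1 are all 1, so H_0 = Z.
  H_1: rank ker ∂_1 − rank ∂_2 = (6 − 3) − 3 = 0, and the invariant factors of ∂_2 are all 1, so H_1 = 0.
  H_2: rank ker ∂_2 − rank ∂_3 = (4 − 3) − 0 = 1, and there is no ∂_3, so H_2 = Z.

Hence the Betti numbers are b_0 = 1, b_1 = 0, b_2 = 1.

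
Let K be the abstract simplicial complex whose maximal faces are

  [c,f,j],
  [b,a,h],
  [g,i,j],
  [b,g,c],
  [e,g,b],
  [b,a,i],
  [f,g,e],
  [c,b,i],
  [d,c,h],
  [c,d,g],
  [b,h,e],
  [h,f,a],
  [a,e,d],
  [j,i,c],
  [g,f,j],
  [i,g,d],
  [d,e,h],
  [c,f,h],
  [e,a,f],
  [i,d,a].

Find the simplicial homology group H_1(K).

K has 10 vertices, 30 edges, 20 triangles.
rank ∂_1 = 9, rank ∂_2 = 20 ⇒ b_1 = 30 − 9 − 20 = 1; ∂_2 has invariant factor(s) [2] giving torsion. So H_1 ≅ Z ⊕ Z/2Z.

H_1 ≅ Z ⊕ Z/2Z.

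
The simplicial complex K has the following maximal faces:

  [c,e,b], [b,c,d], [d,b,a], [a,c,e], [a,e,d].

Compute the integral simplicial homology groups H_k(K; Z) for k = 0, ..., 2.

K has 5 vertices, 10 edges, 5 triangles.
rank ∂_0 = 0, rank ∂_1 = 4 ⇒ b_0 = 5 − 0 − 4 = 1; all invariant factors of ∂_1 are 1 so no torsion. So H_0 = Z.
rank ∂_1 = 4, rank ∂_2 = 5 ⇒ b_1 = 10 − 4 − 5 = 1; all invariant factors of ∂_2 are 1 so no torsion. So H_1 = Z.
rank ∂_2 = 5, rank ∂_3 = 0 ⇒ b_2 = 5 − 5 − 0 = 0. So H_2 = 0.

H_0 = Z,  H_1 = Z,  H_2 = 0.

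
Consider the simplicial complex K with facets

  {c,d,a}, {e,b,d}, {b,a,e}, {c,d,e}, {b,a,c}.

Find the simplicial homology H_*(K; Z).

We work with the vertex ordering a < b < c < d < e. The simplices of K, each written with vertices in increasing order, are:

  0-simplices (5): a, b, c, d, e
  1-simplices (10): ab, ac, ad, ae, bc, bd, be, cd, ce, de
  2-simplices (5): abc, abe, acd, bde, cde

so the chain groups are C_0 ≅ Z^5, C_1 ≅ Z^10, C_2 ≅ Z^5.

Boundary ∂_1: C_1 → C_0 is given by ∂[p,q] = [q] − [p].
This gives a 5×10 integer matrix of rank 4; reducing to Smith normal form yields diagonal entries (1,1,1,1).

The boundary map ∂_2: C_2 → C_1 maps a triangle to the signed sum of its edges. For instance
  ∂abc = bc − ac + ab,
  ∂cde = de − ce + cd.
As a 10×5 matrix over Z this has rank 5, with invariant factors (1,1,1,1,1).

Reading off H_k = ker ∂_k / im ∂_{k+1}:

  H_0: rank C_0 − rank ∂_1 = 5 − 4 = 1, and the invariant factors of ∂_1 are all 1, so H_0 = Z.
  H_1: rank ker ∂_1 − rank ∂_2 = (10 − 4) − 5 = 1, and the invariant factors of ∂_2 are all 1, so H_1 = Z.
  H_2: rank ker ∂_2 − rank ∂_3 = (5 − 5) − 0 = 0, and there is no ∂_3, so H_2 = 0.

As a check, the Euler characteristic is 5 − 10 + 5 = 0, which agrees with 1 − 1 + 0 = 0.

H_0 = Z,  H_1 = Z,  H_2 = 0.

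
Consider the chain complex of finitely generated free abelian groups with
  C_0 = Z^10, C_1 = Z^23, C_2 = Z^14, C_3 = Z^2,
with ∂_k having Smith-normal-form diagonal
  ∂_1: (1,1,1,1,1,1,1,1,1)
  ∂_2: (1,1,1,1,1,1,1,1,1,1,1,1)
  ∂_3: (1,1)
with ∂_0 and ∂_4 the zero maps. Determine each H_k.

H_0 ≅ Z,  H_1 ≅ Z^2,  H_2 = 0,  H_3 = 0.

H_0: b_0 = 10 − 0 − 9 = 1; torsion from ∂_1 factors > 1: none. So H_0 ≅ Z.
H_1: b_1 = 23 − 9 − 12 = 2; torsion from ∂_2 factors > 1: none. So H_1 ≅ Z^2.
H_2: b_2 = 14 − 12 − 2 = 0; torsion from ∂_3 factors > 1: none. So H_2 ≅ 0.
H_3: b_3 = 2 − 2 − 0 = 0; torsion from ∂_4 factors > 1: none. So H_3 ≅ 0.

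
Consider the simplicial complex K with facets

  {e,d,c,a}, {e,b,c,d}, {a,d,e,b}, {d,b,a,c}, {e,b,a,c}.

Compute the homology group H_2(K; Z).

H_2 ≅ 0.

We work with the vertex ordering a < b < c < d < e. The simplices of K, each written with vertices in increasing order, are:

  0-simplices (5): a, b, c, d, e
  1-simplices (10): ab, ac, ad, ae, bc, bd, be, cd, ce, de
  2-simplices (10): abc, abd, abe, acd, ace, ade, bcd, bce, bde, cde
  3-simplices (5): abcd, abce, abde, acde, bcde

so the chain groups are C_0 ≅ Z^5, C_1 ≅ Z^10, C_2 ≅ Z^10, C_3 ≅ Z^5.

∂_1: C_1 → C_0 is given by ∂[p,q] = [q] − [p]. For instance
  ∂ce = e − c.
The resulting 5×10 matrix has rank 4, and its Smith normal form has invariant factors (1,1,1,1).

The boundary map ∂_2: C_2 → C_1 acts by ∂[p,q,r] = [q,r] − [p,r] + [p,q]. For instance
  ∂abe = be − ae + ab,
  ∂abd = bd − ad + ab.
This gives a 10×10 integer matrix of rank 6; reducing to Smith normal form yields diagonal entries (1,1,1,1,1,1).

The boundary map ∂_3: C_3 → C_2 sends each 3-simplex σ to the alternating sum Σ_i (−1)^i (σ with its i-th vertex removed). For instance
  ∂abcd = bcd − acd + abd − abc,
  ∂acde = cde − ade + ace − acd.
The 10×5 boundary matrix has rank 4 and Smith normal form diag(1,1,1,1).

Reading off H_k = ker ∂_k / im ∂_{k+1}:

  H_2: rank ker ∂_2 − rank ∂_3 = (10 − 6) − 4 = 0, and the invariant factors of ∂_3 are all 1, so H_2 = 0.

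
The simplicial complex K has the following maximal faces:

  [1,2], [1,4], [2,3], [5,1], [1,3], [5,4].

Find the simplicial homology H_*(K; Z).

Fix the vertex order 1 < 2 < 3 < 4 < 5 and write every simplex with vertices in increasing order. Then dim K = 1 and the simplices of K are:

  0-simplices (5): [1], [2], [3], [4], [5]
  1-simplices (6): [1,2], [1,3], [1,4], [1,5], [2,3], [4,5]

so the chain groups are C_0 ≅ Z^5, C_1 ≅ Z^6.

Boundary ∂_1: C_1 → C_0 sends each edge [p,q] (with p < q) to q − p. For instance
  ∂[2,3] = [3] − [2].
This gives a 5×6 integer matrix of rank 4; reducing to Smith normal form yields diagonal entries (1,1,1,1).

From H_k ≅ ker(∂_k) / im(∂_{k+1}) we obtain:

  H_0: rank C_0 − rank ∂_1 = 5 − 4 = 1, and the invariant factors of ∂_1 are all 1, so H_0 = Z.
  H_1: rank ker ∂_1 − rank ∂_2 = (6 − 4) − 0 = 2, and there is no ∂_2, so H_1 = Z^2.

As a check, the Euler characteristic is 5 − 6 = -1, which agrees with 1 − 2 = -1.

H_0 = Z,  H_1 = Z^2.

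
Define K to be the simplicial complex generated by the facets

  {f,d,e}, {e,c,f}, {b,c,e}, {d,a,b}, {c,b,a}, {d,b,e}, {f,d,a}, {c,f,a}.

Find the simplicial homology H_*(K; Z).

H_0 ≅ Z,  H_1 = 0,  H_2 ≅ Z.

K has 6 vertices, 12 edges, 8 triangles.
rank ∂_0 = 0, rank ∂_1 = 5 ⇒ b_0 = 6 − 0 − 5 = 1; all invariant factors of ∂_1 are 1 so no torsion. So H_0 = Z.
rank ∂_1 = 5, rank ∂_2 = 7 ⇒ b_1 = 12 − 5 − 7 = 0; all invariant factors of ∂_2 are 1 so no torsion. So H_1 = 0.
rank ∂_2 = 7, rank ∂_3 = 0 ⇒ b_2 = 8 − 7 − 0 = 1. So H_2 = Z.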